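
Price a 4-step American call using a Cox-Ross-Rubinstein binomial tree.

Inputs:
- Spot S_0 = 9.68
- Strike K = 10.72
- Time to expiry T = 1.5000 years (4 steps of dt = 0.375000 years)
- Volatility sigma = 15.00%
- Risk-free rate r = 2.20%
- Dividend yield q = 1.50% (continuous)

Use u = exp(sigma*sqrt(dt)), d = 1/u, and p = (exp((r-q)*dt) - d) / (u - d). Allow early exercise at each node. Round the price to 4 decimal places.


dt = T/N = 0.375000
u = exp(sigma*sqrt(dt)) = 1.096207; d = 1/u = 0.912237
p = (exp((r-q)*dt) - d) / (u - d) = 0.491340
Discount per step: exp(-r*dt) = 0.991784
Stock lattice S(k, i) with i counting down-moves:
  k=0: S(0,0) = 9.6800
  k=1: S(1,0) = 10.6113; S(1,1) = 8.8305
  k=2: S(2,0) = 11.6322; S(2,1) = 9.6800; S(2,2) = 8.0555
  k=3: S(3,0) = 12.7513; S(3,1) = 10.6113; S(3,2) = 8.8305; S(3,3) = 7.3485
  k=4: S(4,0) = 13.9780; S(4,1) = 11.6322; S(4,2) = 9.6800; S(4,3) = 8.0555; S(4,4) = 6.7036
Terminal payoffs V(N, i) = max(S_T - K, 0):
  V(4,0) = 3.258010; V(4,1) = 0.912159; V(4,2) = 0.000000; V(4,3) = 0.000000; V(4,4) = 0.000000
Backward induction: V(k, i) = exp(-r*dt) * [p * V(k+1, i) + (1-p) * V(k+1, i+1)]; then take max(V_cont, immediate exercise) for American.
  V(3,0) = exp(-r*dt) * [p*3.258010 + (1-p)*0.912159] = 2.047804; exercise = 2.031252; V(3,0) = max -> 2.047804
  V(3,1) = exp(-r*dt) * [p*0.912159 + (1-p)*0.000000] = 0.444498; exercise = 0.000000; V(3,1) = max -> 0.444498
  V(3,2) = exp(-r*dt) * [p*0.000000 + (1-p)*0.000000] = 0.000000; exercise = 0.000000; V(3,2) = max -> 0.000000
  V(3,3) = exp(-r*dt) * [p*0.000000 + (1-p)*0.000000] = 0.000000; exercise = 0.000000; V(3,3) = max -> 0.000000
  V(2,0) = exp(-r*dt) * [p*2.047804 + (1-p)*0.444498] = 1.222141; exercise = 0.912159; V(2,0) = max -> 1.222141
  V(2,1) = exp(-r*dt) * [p*0.444498 + (1-p)*0.000000] = 0.216605; exercise = 0.000000; V(2,1) = max -> 0.216605
  V(2,2) = exp(-r*dt) * [p*0.000000 + (1-p)*0.000000] = 0.000000; exercise = 0.000000; V(2,2) = max -> 0.000000
  V(1,0) = exp(-r*dt) * [p*1.222141 + (1-p)*0.216605] = 0.704826; exercise = 0.000000; V(1,0) = max -> 0.704826
  V(1,1) = exp(-r*dt) * [p*0.216605 + (1-p)*0.000000] = 0.105552; exercise = 0.000000; V(1,1) = max -> 0.105552
  V(0,0) = exp(-r*dt) * [p*0.704826 + (1-p)*0.105552] = 0.396713; exercise = 0.000000; V(0,0) = max -> 0.396713

Answer: Price = V(0,0) = 0.3967


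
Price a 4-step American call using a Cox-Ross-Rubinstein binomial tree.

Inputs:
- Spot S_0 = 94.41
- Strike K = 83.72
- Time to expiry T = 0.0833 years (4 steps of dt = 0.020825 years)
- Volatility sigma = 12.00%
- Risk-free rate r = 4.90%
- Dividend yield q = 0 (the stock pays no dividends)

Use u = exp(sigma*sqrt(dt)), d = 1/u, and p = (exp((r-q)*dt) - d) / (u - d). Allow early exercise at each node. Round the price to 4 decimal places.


dt = T/N = 0.020825
u = exp(sigma*sqrt(dt)) = 1.017468; d = 1/u = 0.982832
p = (exp((r-q)*dt) - d) / (u - d) = 0.525147
Discount per step: exp(-r*dt) = 0.998980
Stock lattice S(k, i) with i counting down-moves:
  k=0: S(0,0) = 94.4100
  k=1: S(1,0) = 96.0591; S(1,1) = 92.7892
  k=2: S(2,0) = 97.7371; S(2,1) = 94.4100; S(2,2) = 91.1962
  k=3: S(3,0) = 99.4443; S(3,1) = 96.0591; S(3,2) = 92.7892; S(3,3) = 89.6305
  k=4: S(4,0) = 101.1814; S(4,1) = 97.7371; S(4,2) = 94.4100; S(4,3) = 91.1962; S(4,4) = 88.0917
Terminal payoffs V(N, i) = max(S_T - K, 0):
  V(4,0) = 17.461423; V(4,1) = 14.017087; V(4,2) = 10.690000; V(4,3) = 7.476171; V(4,4) = 4.371745
Backward induction: V(k, i) = exp(-r*dt) * [p * V(k+1, i) + (1-p) * V(k+1, i+1)]; then take max(V_cont, immediate exercise) for American.
  V(3,0) = exp(-r*dt) * [p*17.461423 + (1-p)*14.017087] = 15.809730; exercise = 15.724344; V(3,0) = max -> 15.809730
  V(3,1) = exp(-r*dt) * [p*14.017087 + (1-p)*10.690000] = 12.424526; exercise = 12.339140; V(3,1) = max -> 12.424526
  V(3,2) = exp(-r*dt) * [p*10.690000 + (1-p)*7.476171] = 9.154559; exercise = 9.069172; V(3,2) = max -> 9.154559
  V(3,3) = exp(-r*dt) * [p*7.476171 + (1-p)*4.371745] = 5.995905; exercise = 5.910518; V(3,3) = max -> 5.995905
  V(2,0) = exp(-r*dt) * [p*15.809730 + (1-p)*12.424526] = 14.187773; exercise = 14.017087; V(2,0) = max -> 14.187773
  V(2,1) = exp(-r*dt) * [p*12.424526 + (1-p)*9.154559] = 10.860686; exercise = 10.690000; V(2,1) = max -> 10.860686
  V(2,2) = exp(-r*dt) * [p*9.154559 + (1-p)*5.995905] = 7.646857; exercise = 7.476171; V(2,2) = max -> 7.646857
  V(1,0) = exp(-r*dt) * [p*14.187773 + (1-p)*10.860686] = 12.595038; exercise = 12.339140; V(1,0) = max -> 12.595038
  V(1,1) = exp(-r*dt) * [p*10.860686 + (1-p)*7.646857] = 9.325070; exercise = 9.069172; V(1,1) = max -> 9.325070
  V(0,0) = exp(-r*dt) * [p*12.595038 + (1-p)*9.325070] = 11.031023; exercise = 10.690000; V(0,0) = max -> 11.031023

Answer: Price = V(0,0) = 11.0310


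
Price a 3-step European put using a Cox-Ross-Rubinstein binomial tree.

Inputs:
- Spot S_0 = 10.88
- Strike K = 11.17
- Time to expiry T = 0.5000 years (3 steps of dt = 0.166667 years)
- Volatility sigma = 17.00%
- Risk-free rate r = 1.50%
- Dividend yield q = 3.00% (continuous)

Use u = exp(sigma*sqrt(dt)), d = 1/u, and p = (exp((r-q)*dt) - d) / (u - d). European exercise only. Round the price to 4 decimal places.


dt = T/N = 0.166667
u = exp(sigma*sqrt(dt)) = 1.071867; d = 1/u = 0.932951
p = (exp((r-q)*dt) - d) / (u - d) = 0.464682
Discount per step: exp(-r*dt) = 0.997503
Stock lattice S(k, i) with i counting down-moves:
  k=0: S(0,0) = 10.8800
  k=1: S(1,0) = 11.6619; S(1,1) = 10.1505
  k=2: S(2,0) = 12.5000; S(2,1) = 10.8800; S(2,2) = 9.4699
  k=3: S(3,0) = 13.3984; S(3,1) = 11.6619; S(3,2) = 10.1505; S(3,3) = 8.8350
Terminal payoffs V(N, i) = max(K - S_T, 0):
  V(3,0) = 0.000000; V(3,1) = 0.000000; V(3,2) = 1.019489; V(3,3) = 2.335013
Backward induction: V(k, i) = exp(-r*dt) * [p * V(k+1, i) + (1-p) * V(k+1, i+1)].
  V(2,0) = exp(-r*dt) * [p*0.000000 + (1-p)*0.000000] = 0.000000
  V(2,1) = exp(-r*dt) * [p*0.000000 + (1-p)*1.019489] = 0.544388
  V(2,2) = exp(-r*dt) * [p*1.019489 + (1-p)*2.335013] = 1.719408
  V(1,0) = exp(-r*dt) * [p*0.000000 + (1-p)*0.544388] = 0.290693
  V(1,1) = exp(-r*dt) * [p*0.544388 + (1-p)*1.719408] = 1.170467
  V(0,0) = exp(-r*dt) * [p*0.290693 + (1-p)*1.170467] = 0.759750

Answer: Price = V(0,0) = 0.7597


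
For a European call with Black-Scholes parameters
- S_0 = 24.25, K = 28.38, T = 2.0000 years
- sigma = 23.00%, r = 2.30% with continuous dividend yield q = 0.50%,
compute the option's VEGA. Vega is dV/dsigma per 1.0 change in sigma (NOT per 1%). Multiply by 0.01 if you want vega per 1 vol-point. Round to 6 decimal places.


d1 = -0.2101891950; d2 = -0.5354583143
phi(d1) = 0.3902263662; exp(-qT) = 0.9900498337; exp(-rT) = 0.9550419622
Vega = S * exp(-qT) * phi(d1) * sqrt(T) = 24.2500 * 0.9900498337 * 0.3902263662 * 1.4142135624 = 13.249528

Answer: Vega = 13.249528


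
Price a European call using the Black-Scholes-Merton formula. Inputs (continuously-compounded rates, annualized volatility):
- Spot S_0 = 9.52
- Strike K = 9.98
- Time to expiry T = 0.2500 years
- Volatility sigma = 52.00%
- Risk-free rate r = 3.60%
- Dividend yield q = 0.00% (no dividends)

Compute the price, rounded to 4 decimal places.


d1 = (ln(S/K) + (r - q + 0.5*sigma^2) * T) / (sigma * sqrt(T)) = -0.01687785
d2 = d1 - sigma * sqrt(T) = -0.27687785
exp(-rT) = 0.99104038; exp(-qT) = 1.00000000
C = S_0 * exp(-qT) * N(d1) - K * exp(-rT) * N(d2)
N(d1) = 0.49326703; N(d2) = 0.39093695
C = 9.5200 * 1.00000000 * 0.49326703 - 9.9800 * 0.99104038 * 0.39093695 = 0.8293

Answer: Price = 0.8293


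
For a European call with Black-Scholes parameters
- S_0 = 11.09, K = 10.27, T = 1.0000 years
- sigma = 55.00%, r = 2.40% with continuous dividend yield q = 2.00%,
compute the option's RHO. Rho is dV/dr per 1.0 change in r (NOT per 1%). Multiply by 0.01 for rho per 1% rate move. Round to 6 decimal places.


Answer: Rho = 4.502385

Derivation:
d1 = 0.4219395953; d2 = -0.1280604047
phi(d1) = 0.3649645533; exp(-qT) = 0.9801986733; exp(-rT) = 0.9762857098
N(d2) = 0.4490505852
Rho = K*T*exp(-rT)*N(d2) = 10.2700 * 1.0000 * 0.9762857098 * 0.4490505852 = 4.502385


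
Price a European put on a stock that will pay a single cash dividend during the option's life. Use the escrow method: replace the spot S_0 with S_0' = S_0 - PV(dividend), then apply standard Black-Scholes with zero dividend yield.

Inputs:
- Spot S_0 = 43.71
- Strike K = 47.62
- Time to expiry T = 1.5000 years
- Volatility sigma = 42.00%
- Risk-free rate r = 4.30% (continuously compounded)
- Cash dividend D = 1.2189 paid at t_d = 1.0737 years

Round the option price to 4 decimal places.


Answer: Price = 9.9364

Derivation:
PV(D) = D * exp(-r * t_d) = 1.2189 * 0.95488048 = 1.16390381
S_0' = S_0 - PV(D) = 43.7100 - 1.16390381 = 42.54609619
d1 = (ln(S_0'/K) + (r + sigma^2/2)*T) / (sigma*sqrt(T)) = 0.16356227
d2 = d1 - sigma*sqrt(T) = -0.35083057
exp(-rT) = 0.93753611
N(-d1) = 0.43503787; N(-d2) = 0.63714227
P = K * exp(-rT) * N(-d2) - S_0' * N(-d1) = 47.6200 * 0.93753611 * 0.63714227 - 42.54609619 * 0.43503787 = 9.9364


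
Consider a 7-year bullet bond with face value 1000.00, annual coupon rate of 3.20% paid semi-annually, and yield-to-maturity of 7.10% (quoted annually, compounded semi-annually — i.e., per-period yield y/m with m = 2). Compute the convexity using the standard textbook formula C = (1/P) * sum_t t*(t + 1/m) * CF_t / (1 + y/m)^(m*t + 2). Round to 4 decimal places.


Answer: Convexity = 41.8025

Derivation:
Coupon per period c = face * coupon_rate / m = 16.000000
Periods per year m = 2; per-period yield y/m = 0.035500
Number of cashflows N = 14
Cashflows (t years, CF_t, discount factor 1/(1+y/m)^(m*t), PV):
  t = 0.5000: CF_t = 16.000000, DF = 0.965717, PV = 15.451473
  t = 1.0000: CF_t = 16.000000, DF = 0.932609, PV = 14.921751
  t = 1.5000: CF_t = 16.000000, DF = 0.900637, PV = 14.410189
  t = 2.0000: CF_t = 16.000000, DF = 0.869760, PV = 13.916165
  t = 2.5000: CF_t = 16.000000, DF = 0.839942, PV = 13.439078
  t = 3.0000: CF_t = 16.000000, DF = 0.811147, PV = 12.978346
  t = 3.5000: CF_t = 16.000000, DF = 0.783338, PV = 12.533410
  t = 4.0000: CF_t = 16.000000, DF = 0.756483, PV = 12.103728
  t = 4.5000: CF_t = 16.000000, DF = 0.730549, PV = 11.688776
  t = 5.0000: CF_t = 16.000000, DF = 0.705503, PV = 11.288051
  t = 5.5000: CF_t = 16.000000, DF = 0.681316, PV = 10.901063
  t = 6.0000: CF_t = 16.000000, DF = 0.657959, PV = 10.527342
  t = 6.5000: CF_t = 16.000000, DF = 0.635402, PV = 10.166434
  t = 7.0000: CF_t = 1016.000000, DF = 0.613619, PV = 623.436554
Price P = sum_t PV_t = 787.762360
Convexity numerator sum_t t*(t + 1/m) * CF_t / (1+y/m)^(m*t + 2):
  t = 0.5000: term = 7.205094
  t = 1.0000: term = 20.874248
  t = 1.5000: term = 40.317233
  t = 2.0000: term = 64.891732
  t = 2.5000: term = 94.000578
  t = 3.0000: term = 127.089144
  t = 3.5000: term = 163.642871
  t = 4.0000: term = 203.184912
  t = 4.5000: term = 245.273916
  t = 5.0000: term = 289.501913
  t = 5.5000: term = 335.492318
  t = 6.0000: term = 382.898041
  t = 6.5000: term = 431.399692
  t = 7.0000: term = 30524.696861
Convexity = (1/P) * sum = 32930.468554 / 787.762360 = 41.802541


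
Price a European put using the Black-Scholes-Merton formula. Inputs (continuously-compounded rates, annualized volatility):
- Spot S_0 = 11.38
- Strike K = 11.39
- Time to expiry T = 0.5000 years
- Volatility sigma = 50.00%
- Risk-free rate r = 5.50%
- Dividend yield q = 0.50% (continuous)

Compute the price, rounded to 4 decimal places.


Answer: Price = 1.4422

Derivation:
d1 = (ln(S/K) + (r - q + 0.5*sigma^2) * T) / (sigma * sqrt(T)) = 0.24500303
d2 = d1 - sigma * sqrt(T) = -0.10855036
exp(-rT) = 0.97287468; exp(-qT) = 0.99750312
P = K * exp(-rT) * N(-d2) - S_0 * exp(-qT) * N(-d1)
N(-d1) = 0.40322704; N(-d2) = 0.54322043
P = 11.3900 * 0.97287468 * 0.54322043 - 11.3800 * 0.99750312 * 0.40322704 = 1.4422


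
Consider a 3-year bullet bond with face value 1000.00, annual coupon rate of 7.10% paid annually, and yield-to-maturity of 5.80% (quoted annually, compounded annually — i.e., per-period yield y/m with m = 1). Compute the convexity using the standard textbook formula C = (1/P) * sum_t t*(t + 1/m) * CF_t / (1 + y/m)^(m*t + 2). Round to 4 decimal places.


Coupon per period c = face * coupon_rate / m = 71.000000
Periods per year m = 1; per-period yield y/m = 0.058000
Number of cashflows N = 3
Cashflows (t years, CF_t, discount factor 1/(1+y/m)^(m*t), PV):
  t = 1.0000: CF_t = 71.000000, DF = 0.945180, PV = 67.107750
  t = 2.0000: CF_t = 71.000000, DF = 0.893364, PV = 63.428876
  t = 3.0000: CF_t = 1071.000000, DF = 0.844390, PV = 904.341514
Price P = sum_t PV_t = 1034.878140
Convexity numerator sum_t t*(t + 1/m) * CF_t / (1+y/m)^(m*t + 2):
  t = 1.0000: term = 119.903357
  t = 2.0000: term = 339.990614
  t = 3.0000: term = 9694.878672
Convexity = (1/P) * sum = 10154.772643 / 1034.878140 = 9.812530

Answer: Convexity = 9.8125


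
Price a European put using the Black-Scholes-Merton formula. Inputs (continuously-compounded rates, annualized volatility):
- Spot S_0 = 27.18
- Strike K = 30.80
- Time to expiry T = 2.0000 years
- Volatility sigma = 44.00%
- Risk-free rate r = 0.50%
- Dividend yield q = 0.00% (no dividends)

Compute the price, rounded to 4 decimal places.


d1 = (ln(S/K) + (r - q + 0.5*sigma^2) * T) / (sigma * sqrt(T)) = 0.12626150
d2 = d1 - sigma * sqrt(T) = -0.49599247
exp(-rT) = 0.99004983; exp(-qT) = 1.00000000
P = K * exp(-rT) * N(-d2) - S_0 * exp(-qT) * N(-d1)
N(-d1) = 0.44976247; N(-d2) = 0.69005014
P = 30.8000 * 0.99004983 * 0.69005014 - 27.1800 * 1.00000000 * 0.44976247 = 8.8175

Answer: Price = 8.8175


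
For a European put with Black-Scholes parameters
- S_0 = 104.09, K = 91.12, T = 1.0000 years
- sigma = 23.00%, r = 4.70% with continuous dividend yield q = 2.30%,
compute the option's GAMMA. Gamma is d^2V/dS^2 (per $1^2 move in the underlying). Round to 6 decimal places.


Answer: Gamma = 0.011845

Derivation:
d1 = 0.7979503930; d2 = 0.5679503930
phi(d1) = 0.2901663360; exp(-qT) = 0.9772624838; exp(-rT) = 0.9540873976
Gamma = exp(-qT) * phi(d1) / (S * sigma * sqrt(T)) = 0.9772624838 * 0.2901663360 / (104.0900 * 0.2300 * 1.0000000000) = 0.011845


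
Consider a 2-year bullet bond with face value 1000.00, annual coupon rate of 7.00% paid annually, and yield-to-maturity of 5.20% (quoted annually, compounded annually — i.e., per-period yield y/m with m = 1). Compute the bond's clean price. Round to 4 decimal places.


Answer: Price = 1033.3748

Derivation:
Coupon per period c = face * coupon_rate / m = 70.000000
Periods per year m = 1; per-period yield y/m = 0.052000
Number of cashflows N = 2
Cashflows (t years, CF_t, discount factor 1/(1+y/m)^(m*t), PV):
  t = 1.0000: CF_t = 70.000000, DF = 0.950570, PV = 66.539924
  t = 2.0000: CF_t = 1070.000000, DF = 0.903584, PV = 966.834854
Price P = sum_t PV_t = 1033.374778


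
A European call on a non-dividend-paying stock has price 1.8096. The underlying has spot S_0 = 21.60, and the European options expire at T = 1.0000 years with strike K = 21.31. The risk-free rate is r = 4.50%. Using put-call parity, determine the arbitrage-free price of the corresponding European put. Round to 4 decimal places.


Answer: Put price = 0.5819

Derivation:
Put-call parity: C - P = S_0 * exp(-qT) - K * exp(-rT).
S_0 * exp(-qT) = 21.6000 * 1.00000000 = 21.60000000
K * exp(-rT) = 21.3100 * 0.95599748 = 20.37230634
P = C - S*exp(-qT) + K*exp(-rT)
P = 1.8096 - 21.60000000 + 20.37230634 = 0.5819


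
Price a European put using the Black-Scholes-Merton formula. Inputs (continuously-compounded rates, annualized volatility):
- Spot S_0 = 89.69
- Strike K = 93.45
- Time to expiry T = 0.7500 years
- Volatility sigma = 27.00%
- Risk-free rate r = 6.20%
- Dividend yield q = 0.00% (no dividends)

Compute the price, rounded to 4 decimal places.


Answer: Price = 8.0842

Derivation:
d1 = (ln(S/K) + (r - q + 0.5*sigma^2) * T) / (sigma * sqrt(T)) = 0.14014749
d2 = d1 - sigma * sqrt(T) = -0.09367937
exp(-rT) = 0.95456456; exp(-qT) = 1.00000000
P = K * exp(-rT) * N(-d2) - S_0 * exp(-qT) * N(-d1)
N(-d1) = 0.44427173; N(-d2) = 0.53731807
P = 93.4500 * 0.95456456 * 0.53731807 - 89.6900 * 1.00000000 * 0.44427173 = 8.0842


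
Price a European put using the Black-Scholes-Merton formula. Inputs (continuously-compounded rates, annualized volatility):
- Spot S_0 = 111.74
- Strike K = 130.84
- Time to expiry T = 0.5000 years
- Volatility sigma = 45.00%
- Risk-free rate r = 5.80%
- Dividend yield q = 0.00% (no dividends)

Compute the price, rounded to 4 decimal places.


Answer: Price = 23.9836

Derivation:
d1 = (ln(S/K) + (r - q + 0.5*sigma^2) * T) / (sigma * sqrt(T)) = -0.24568176
d2 = d1 - sigma * sqrt(T) = -0.56387982
exp(-rT) = 0.97141646; exp(-qT) = 1.00000000
P = K * exp(-rT) * N(-d2) - S_0 * exp(-qT) * N(-d1)
N(-d1) = 0.59703571; N(-d2) = 0.71358204
P = 130.8400 * 0.97141646 * 0.71358204 - 111.7400 * 1.00000000 * 0.59703571 = 23.9836


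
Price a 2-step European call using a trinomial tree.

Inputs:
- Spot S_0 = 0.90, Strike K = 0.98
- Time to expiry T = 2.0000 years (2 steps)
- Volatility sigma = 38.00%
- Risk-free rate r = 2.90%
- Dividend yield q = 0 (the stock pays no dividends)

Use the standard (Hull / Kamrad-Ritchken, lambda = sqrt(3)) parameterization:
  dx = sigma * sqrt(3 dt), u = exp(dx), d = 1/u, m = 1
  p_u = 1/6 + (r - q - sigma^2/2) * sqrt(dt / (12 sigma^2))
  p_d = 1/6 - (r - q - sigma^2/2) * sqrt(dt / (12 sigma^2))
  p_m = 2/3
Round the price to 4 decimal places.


Answer: Price = V(0,0) = 0.1679

Derivation:
dt = T/N = 1.000000; dx = sigma*sqrt(3*dt) = 0.658179
u = exp(dx) = 1.931273; d = 1/u = 0.517793
p_u = 0.133849, p_m = 0.666667, p_d = 0.199484
Discount per step: exp(-r*dt) = 0.971416
Stock lattice S(k, j) with j the centered position index:
  k=0: S(0,+0) = 0.9000
  k=1: S(1,-1) = 0.4660; S(1,+0) = 0.9000; S(1,+1) = 1.7381
  k=2: S(2,-2) = 0.2413; S(2,-1) = 0.4660; S(2,+0) = 0.9000; S(2,+1) = 1.7381; S(2,+2) = 3.3568
Terminal payoffs V(N, j) = max(S_T - K, 0):
  V(2,-2) = 0.000000; V(2,-1) = 0.000000; V(2,+0) = 0.000000; V(2,+1) = 0.758146; V(2,+2) = 2.376833
Backward induction: V(k, j) = exp(-r*dt) * [p_u * V(k+1, j+1) + p_m * V(k+1, j) + p_d * V(k+1, j-1)]
  V(1,-1) = exp(-r*dt) * [p_u*0.000000 + p_m*0.000000 + p_d*0.000000] = 0.000000
  V(1,+0) = exp(-r*dt) * [p_u*0.758146 + p_m*0.000000 + p_d*0.000000] = 0.098576
  V(1,+1) = exp(-r*dt) * [p_u*2.376833 + p_m*0.758146 + p_d*0.000000] = 0.800026
  V(0,+0) = exp(-r*dt) * [p_u*0.800026 + p_m*0.098576 + p_d*0.000000] = 0.167861


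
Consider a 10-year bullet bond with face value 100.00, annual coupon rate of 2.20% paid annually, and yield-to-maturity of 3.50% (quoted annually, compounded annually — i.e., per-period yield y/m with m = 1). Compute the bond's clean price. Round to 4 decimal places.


Coupon per period c = face * coupon_rate / m = 2.200000
Periods per year m = 1; per-period yield y/m = 0.035000
Number of cashflows N = 10
Cashflows (t years, CF_t, discount factor 1/(1+y/m)^(m*t), PV):
  t = 1.0000: CF_t = 2.200000, DF = 0.966184, PV = 2.125604
  t = 2.0000: CF_t = 2.200000, DF = 0.933511, PV = 2.053724
  t = 3.0000: CF_t = 2.200000, DF = 0.901943, PV = 1.984274
  t = 4.0000: CF_t = 2.200000, DF = 0.871442, PV = 1.917173
  t = 5.0000: CF_t = 2.200000, DF = 0.841973, PV = 1.852341
  t = 6.0000: CF_t = 2.200000, DF = 0.813501, PV = 1.789701
  t = 7.0000: CF_t = 2.200000, DF = 0.785991, PV = 1.729180
  t = 8.0000: CF_t = 2.200000, DF = 0.759412, PV = 1.670705
  t = 9.0000: CF_t = 2.200000, DF = 0.733731, PV = 1.614208
  t = 10.0000: CF_t = 102.200000, DF = 0.708919, PV = 72.451503
Price P = sum_t PV_t = 89.188413

Answer: Price = 89.1884


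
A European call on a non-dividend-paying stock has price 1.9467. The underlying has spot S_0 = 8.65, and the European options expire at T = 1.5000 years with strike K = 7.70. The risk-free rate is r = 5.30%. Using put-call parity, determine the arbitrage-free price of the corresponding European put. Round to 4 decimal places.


Put-call parity: C - P = S_0 * exp(-qT) - K * exp(-rT).
S_0 * exp(-qT) = 8.6500 * 1.00000000 = 8.65000000
K * exp(-rT) = 7.7000 * 0.92357802 = 7.11155075
P = C - S*exp(-qT) + K*exp(-rT)
P = 1.9467 - 8.65000000 + 7.11155075 = 0.4083

Answer: Put price = 0.4083


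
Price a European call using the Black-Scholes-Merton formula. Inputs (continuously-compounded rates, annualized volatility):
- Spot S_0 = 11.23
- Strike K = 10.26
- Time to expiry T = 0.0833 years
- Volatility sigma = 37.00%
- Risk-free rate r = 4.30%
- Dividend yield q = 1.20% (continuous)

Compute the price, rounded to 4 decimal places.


Answer: Price = 1.1166

Derivation:
d1 = (ln(S/K) + (r - q + 0.5*sigma^2) * T) / (sigma * sqrt(T)) = 0.92350930
d2 = d1 - sigma * sqrt(T) = 0.81672087
exp(-rT) = 0.99642451; exp(-qT) = 0.99900090
C = S_0 * exp(-qT) * N(d1) - K * exp(-rT) * N(d2)
N(d1) = 0.82212907; N(d2) = 0.79295602
C = 11.2300 * 0.99900090 * 0.82212907 - 10.2600 * 0.99642451 * 0.79295602 = 1.1166


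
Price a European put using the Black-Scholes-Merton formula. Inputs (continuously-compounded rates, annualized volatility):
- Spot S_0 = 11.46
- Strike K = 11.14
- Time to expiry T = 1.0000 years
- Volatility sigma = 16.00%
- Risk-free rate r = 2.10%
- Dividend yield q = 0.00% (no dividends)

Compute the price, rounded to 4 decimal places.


d1 = (ln(S/K) + (r - q + 0.5*sigma^2) * T) / (sigma * sqrt(T)) = 0.38825298
d2 = d1 - sigma * sqrt(T) = 0.22825298
exp(-rT) = 0.97921896; exp(-qT) = 1.00000000
P = K * exp(-rT) * N(-d2) - S_0 * exp(-qT) * N(-d1)
N(-d1) = 0.34891441; N(-d2) = 0.40972479
P = 11.1400 * 0.97921896 * 0.40972479 - 11.4600 * 1.00000000 * 0.34891441 = 0.4709

Answer: Price = 0.4709


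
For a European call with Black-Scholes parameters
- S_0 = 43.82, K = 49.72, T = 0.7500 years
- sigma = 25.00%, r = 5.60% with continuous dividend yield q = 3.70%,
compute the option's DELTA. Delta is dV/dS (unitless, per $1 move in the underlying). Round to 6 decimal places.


d1 = -0.4093618136; d2 = -0.6258681645
phi(d1) = 0.3668775711; exp(-qT) = 0.9726314943; exp(-rT) = 0.9588697806
N(d1) = 0.3411370795
Delta = exp(-qT) * N(d1) = 0.9726314943 * 0.3411370795 = 0.331801

Answer: Delta = 0.331801


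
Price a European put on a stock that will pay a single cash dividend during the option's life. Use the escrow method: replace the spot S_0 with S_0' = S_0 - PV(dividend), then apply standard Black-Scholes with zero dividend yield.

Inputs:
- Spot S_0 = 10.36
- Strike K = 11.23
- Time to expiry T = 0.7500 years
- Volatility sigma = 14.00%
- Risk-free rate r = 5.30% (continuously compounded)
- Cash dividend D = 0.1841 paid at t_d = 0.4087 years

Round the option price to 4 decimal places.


PV(D) = D * exp(-r * t_d) = 0.1841 * 0.97857182 = 0.18015507
S_0' = S_0 - PV(D) = 10.3600 - 0.18015507 = 10.17984493
d1 = (ln(S_0'/K) + (r + sigma^2/2)*T) / (sigma*sqrt(T)) = -0.42129241
d2 = d1 - sigma*sqrt(T) = -0.54253597
exp(-rT) = 0.96102967
N(-d1) = 0.66322922; N(-d2) = 0.70627533
P = K * exp(-rT) * N(-d2) - S_0' * N(-d1) = 11.2300 * 0.96102967 * 0.70627533 - 10.17984493 * 0.66322922 = 0.8708

Answer: Price = 0.8708


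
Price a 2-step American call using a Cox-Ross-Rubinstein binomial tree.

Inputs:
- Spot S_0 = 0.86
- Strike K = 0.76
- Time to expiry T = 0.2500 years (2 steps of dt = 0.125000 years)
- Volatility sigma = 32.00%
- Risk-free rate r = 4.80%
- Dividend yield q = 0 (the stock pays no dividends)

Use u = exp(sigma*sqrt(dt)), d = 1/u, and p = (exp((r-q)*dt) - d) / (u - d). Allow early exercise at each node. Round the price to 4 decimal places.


Answer: Price = V(0,0) = 0.1275

Derivation:
dt = T/N = 0.125000
u = exp(sigma*sqrt(dt)) = 1.119785; d = 1/u = 0.893028
p = (exp((r-q)*dt) - d) / (u - d) = 0.498285
Discount per step: exp(-r*dt) = 0.994018
Stock lattice S(k, i) with i counting down-moves:
  k=0: S(0,0) = 0.8600
  k=1: S(1,0) = 0.9630; S(1,1) = 0.7680
  k=2: S(2,0) = 1.0784; S(2,1) = 0.8600; S(2,2) = 0.6858
Terminal payoffs V(N, i) = max(S_T - K, 0):
  V(2,0) = 0.318371; V(2,1) = 0.100000; V(2,2) = 0.000000
Backward induction: V(k, i) = exp(-r*dt) * [p * V(k+1, i) + (1-p) * V(k+1, i+1)]; then take max(V_cont, immediate exercise) for American.
  V(1,0) = exp(-r*dt) * [p*0.318371 + (1-p)*0.100000] = 0.207562; exercise = 0.203015; V(1,0) = max -> 0.207562
  V(1,1) = exp(-r*dt) * [p*0.100000 + (1-p)*0.000000] = 0.049530; exercise = 0.008004; V(1,1) = max -> 0.049530
  V(0,0) = exp(-r*dt) * [p*0.207562 + (1-p)*0.049530] = 0.127508; exercise = 0.100000; V(0,0) = max -> 0.127508


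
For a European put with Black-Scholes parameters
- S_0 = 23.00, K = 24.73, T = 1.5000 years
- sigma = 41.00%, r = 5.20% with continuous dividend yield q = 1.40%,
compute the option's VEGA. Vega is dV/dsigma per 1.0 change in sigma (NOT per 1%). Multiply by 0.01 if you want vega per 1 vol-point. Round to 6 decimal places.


d1 = 0.2201596091; d2 = -0.2819857881
phi(d1) = 0.3893900806; exp(-qT) = 0.9792189646; exp(-rT) = 0.9249644265
Vega = S * exp(-qT) * phi(d1) * sqrt(T) = 23.0000 * 0.9792189646 * 0.3893900806 * 1.2247448714 = 10.740838

Answer: Vega = 10.740838


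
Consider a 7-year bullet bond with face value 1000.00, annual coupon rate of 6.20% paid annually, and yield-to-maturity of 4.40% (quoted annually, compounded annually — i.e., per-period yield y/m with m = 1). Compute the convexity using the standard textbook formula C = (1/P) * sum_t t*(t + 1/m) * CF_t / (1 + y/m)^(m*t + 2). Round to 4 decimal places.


Coupon per period c = face * coupon_rate / m = 62.000000
Periods per year m = 1; per-period yield y/m = 0.044000
Number of cashflows N = 7
Cashflows (t years, CF_t, discount factor 1/(1+y/m)^(m*t), PV):
  t = 1.0000: CF_t = 62.000000, DF = 0.957854, PV = 59.386973
  t = 2.0000: CF_t = 62.000000, DF = 0.917485, PV = 56.884074
  t = 3.0000: CF_t = 62.000000, DF = 0.878817, PV = 54.486661
  t = 4.0000: CF_t = 62.000000, DF = 0.841779, PV = 52.190288
  t = 5.0000: CF_t = 62.000000, DF = 0.806302, PV = 49.990697
  t = 6.0000: CF_t = 62.000000, DF = 0.772320, PV = 47.883810
  t = 7.0000: CF_t = 1062.000000, DF = 0.739770, PV = 785.635367
Price P = sum_t PV_t = 1106.457871
Convexity numerator sum_t t*(t + 1/m) * CF_t / (1+y/m)^(m*t + 2):
  t = 1.0000: term = 108.973322
  t = 2.0000: term = 313.141729
  t = 3.0000: term = 599.888370
  t = 4.0000: term = 957.676197
  t = 5.0000: term = 1375.971547
  t = 6.0000: term = 1845.172573
  t = 7.0000: term = 40365.288028
Convexity = (1/P) * sum = 45566.111766 / 1106.457871 = 41.181967

Answer: Convexity = 41.1820


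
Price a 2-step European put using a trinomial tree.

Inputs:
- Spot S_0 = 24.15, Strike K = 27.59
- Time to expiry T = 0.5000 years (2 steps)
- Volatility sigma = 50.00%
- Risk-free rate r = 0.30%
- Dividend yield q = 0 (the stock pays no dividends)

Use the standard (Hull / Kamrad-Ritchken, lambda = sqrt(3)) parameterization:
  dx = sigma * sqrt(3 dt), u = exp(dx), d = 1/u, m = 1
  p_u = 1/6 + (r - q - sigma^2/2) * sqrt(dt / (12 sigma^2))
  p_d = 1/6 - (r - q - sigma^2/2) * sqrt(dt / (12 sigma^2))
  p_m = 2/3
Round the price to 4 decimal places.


dt = T/N = 0.250000; dx = sigma*sqrt(3*dt) = 0.433013
u = exp(dx) = 1.541896; d = 1/u = 0.648552
p_u = 0.131448, p_m = 0.666667, p_d = 0.201885
Discount per step: exp(-r*dt) = 0.999250
Stock lattice S(k, j) with j the centered position index:
  k=0: S(0,+0) = 24.1500
  k=1: S(1,-1) = 15.6625; S(1,+0) = 24.1500; S(1,+1) = 37.2368
  k=2: S(2,-2) = 10.1580; S(2,-1) = 15.6625; S(2,+0) = 24.1500; S(2,+1) = 37.2368; S(2,+2) = 57.4152
Terminal payoffs V(N, j) = max(K - S_T, 0):
  V(2,-2) = 17.432026; V(2,-1) = 11.927463; V(2,+0) = 3.440000; V(2,+1) = 0.000000; V(2,+2) = 0.000000
Backward induction: V(k, j) = exp(-r*dt) * [p_u * V(k+1, j+1) + p_m * V(k+1, j) + p_d * V(k+1, j-1)]
  V(1,-1) = exp(-r*dt) * [p_u*3.440000 + p_m*11.927463 + p_d*17.432026] = 11.914150
  V(1,+0) = exp(-r*dt) * [p_u*0.000000 + p_m*3.440000 + p_d*11.927463] = 4.697785
  V(1,+1) = exp(-r*dt) * [p_u*0.000000 + p_m*0.000000 + p_d*3.440000] = 0.693964
  V(0,+0) = exp(-r*dt) * [p_u*0.693964 + p_m*4.697785 + p_d*11.914150] = 5.624146

Answer: Price = V(0,0) = 5.6241


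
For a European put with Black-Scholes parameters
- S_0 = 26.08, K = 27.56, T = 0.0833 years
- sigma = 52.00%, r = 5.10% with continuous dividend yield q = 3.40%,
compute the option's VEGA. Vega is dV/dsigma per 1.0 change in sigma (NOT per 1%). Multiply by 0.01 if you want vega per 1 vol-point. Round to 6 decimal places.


Answer: Vega = 2.876615

Derivation:
d1 = -0.2833032589; d2 = -0.4333843037
phi(d1) = 0.3832495630; exp(-qT) = 0.9971718069; exp(-rT) = 0.9957607113
Vega = S * exp(-qT) * phi(d1) * sqrt(T) = 26.0800 * 0.9971718069 * 0.3832495630 * 0.2886173938 = 2.876615


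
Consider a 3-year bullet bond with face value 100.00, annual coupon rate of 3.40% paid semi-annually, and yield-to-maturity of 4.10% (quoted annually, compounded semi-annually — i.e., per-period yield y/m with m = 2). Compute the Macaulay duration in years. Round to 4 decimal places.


Coupon per period c = face * coupon_rate / m = 1.700000
Periods per year m = 2; per-period yield y/m = 0.020500
Number of cashflows N = 6
Cashflows (t years, CF_t, discount factor 1/(1+y/m)^(m*t), PV):
  t = 0.5000: CF_t = 1.700000, DF = 0.979912, PV = 1.665850
  t = 1.0000: CF_t = 1.700000, DF = 0.960227, PV = 1.632386
  t = 1.5000: CF_t = 1.700000, DF = 0.940938, PV = 1.599594
  t = 2.0000: CF_t = 1.700000, DF = 0.922036, PV = 1.567462
  t = 2.5000: CF_t = 1.700000, DF = 0.903514, PV = 1.535974
  t = 3.0000: CF_t = 101.700000, DF = 0.885364, PV = 90.041537
Price P = sum_t PV_t = 98.042803
Macaulay numerator sum_t t * PV_t:
  t * PV_t at t = 0.5000: 0.832925
  t * PV_t at t = 1.0000: 1.632386
  t * PV_t at t = 1.5000: 2.399392
  t * PV_t at t = 2.0000: 3.134923
  t * PV_t at t = 2.5000: 3.839935
  t * PV_t at t = 3.0000: 270.124610
Macaulay duration D = (sum_t t * PV_t) / P = 281.964171 / 98.042803 = 2.875929

Answer: Macaulay duration = 2.8759 years


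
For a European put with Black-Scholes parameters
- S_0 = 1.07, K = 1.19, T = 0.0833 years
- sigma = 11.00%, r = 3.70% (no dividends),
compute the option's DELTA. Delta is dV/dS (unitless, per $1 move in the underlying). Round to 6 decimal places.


d1 = -3.2351289555; d2 = -3.2668768688
phi(d1) = 0.0021292868; exp(-qT) = 1.0000000000; exp(-rT) = 0.9969226448
N(-d1) = 0.9993920610
Delta = -exp(-qT) * N(-d1) = -1.0000000000 * 0.9993920610 = -0.999392

Answer: Delta = -0.999392


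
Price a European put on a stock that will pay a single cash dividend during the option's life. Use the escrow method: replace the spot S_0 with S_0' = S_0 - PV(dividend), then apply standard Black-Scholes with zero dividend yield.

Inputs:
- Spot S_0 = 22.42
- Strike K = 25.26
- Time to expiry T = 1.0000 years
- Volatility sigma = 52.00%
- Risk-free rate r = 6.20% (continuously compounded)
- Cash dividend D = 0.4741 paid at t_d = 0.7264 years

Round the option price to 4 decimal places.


Answer: Price = 5.6266

Derivation:
PV(D) = D * exp(-r * t_d) = 0.4741 * 0.95596230 = 0.45322173
S_0' = S_0 - PV(D) = 22.4200 - 0.45322173 = 21.96677827
d1 = (ln(S_0'/K) + (r + sigma^2/2)*T) / (sigma*sqrt(T)) = 0.11059446
d2 = d1 - sigma*sqrt(T) = -0.40940554
exp(-rT) = 0.93988289
N(-d1) = 0.45596897; N(-d2) = 0.65887896
P = K * exp(-rT) * N(-d2) - S_0' * N(-d1) = 25.2600 * 0.93988289 * 0.65887896 - 21.96677827 * 0.45596897 = 5.6266


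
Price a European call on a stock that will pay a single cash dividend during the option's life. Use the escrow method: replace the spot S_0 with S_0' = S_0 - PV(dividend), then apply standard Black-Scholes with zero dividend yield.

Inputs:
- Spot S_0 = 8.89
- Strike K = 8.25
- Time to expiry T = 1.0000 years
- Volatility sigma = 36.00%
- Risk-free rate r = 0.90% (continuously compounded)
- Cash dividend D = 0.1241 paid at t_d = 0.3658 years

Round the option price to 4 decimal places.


PV(D) = D * exp(-r * t_d) = 0.1241 * 0.99671321 = 0.12369211
S_0' = S_0 - PV(D) = 8.8900 - 0.12369211 = 8.76630789
d1 = (ln(S_0'/K) + (r + sigma^2/2)*T) / (sigma*sqrt(T)) = 0.37361812
d2 = d1 - sigma*sqrt(T) = 0.01361812
exp(-rT) = 0.99104038
N(d1) = 0.64565578; N(d2) = 0.50543268
C = S_0' * N(d1) - K * exp(-rT) * N(d2) = 8.76630789 * 0.64565578 - 8.2500 * 0.99104038 * 0.50543268 = 1.5276

Answer: Price = 1.5276


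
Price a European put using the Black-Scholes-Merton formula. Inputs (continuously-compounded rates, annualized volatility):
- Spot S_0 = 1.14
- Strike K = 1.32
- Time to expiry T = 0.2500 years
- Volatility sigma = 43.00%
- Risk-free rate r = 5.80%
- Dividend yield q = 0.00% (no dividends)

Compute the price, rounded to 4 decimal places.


Answer: Price = 0.2040

Derivation:
d1 = (ln(S/K) + (r - q + 0.5*sigma^2) * T) / (sigma * sqrt(T)) = -0.50693476
d2 = d1 - sigma * sqrt(T) = -0.72193476
exp(-rT) = 0.98560462; exp(-qT) = 1.00000000
P = K * exp(-rT) * N(-d2) - S_0 * exp(-qT) * N(-d1)
N(-d1) = 0.69389970; N(-d2) = 0.76483271
P = 1.3200 * 0.98560462 * 0.76483271 - 1.1400 * 1.00000000 * 0.69389970 = 0.2040


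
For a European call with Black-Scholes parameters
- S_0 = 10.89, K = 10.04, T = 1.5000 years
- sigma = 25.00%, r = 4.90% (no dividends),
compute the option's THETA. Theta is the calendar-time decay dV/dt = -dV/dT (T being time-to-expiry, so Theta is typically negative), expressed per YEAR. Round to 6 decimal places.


d1 = 0.6585627012; d2 = 0.3523764833
phi(d1) = 0.3211679934; exp(-qT) = 1.0000000000; exp(-rT) = 0.9291361458
Theta = -S*exp(-qT)*phi(d1)*sigma/(2*sqrt(T)) - r*K*exp(-rT)*N(d2) + q*S*exp(-qT)*N(d1)
N(d1) = 0.7449116895; N(d2) = 0.6377220320; sqrt(T) = 1.2247448714
Term 1 = -10.8900 * 1.0000000000 * 0.3211679934 * 0.2500 / (2 * 1.2247448714) = -0.3569640839
Term 2 = -0.0490 * 10.0400 * 0.9291361458 * 0.6377220320 = -0.2915013495
Term 3 = 0 (no dividend yield, q = 0)
Theta = -0.3569640839 + (-0.2915013495) + (0.0000000000) = -0.648465

Answer: Theta = -0.648465


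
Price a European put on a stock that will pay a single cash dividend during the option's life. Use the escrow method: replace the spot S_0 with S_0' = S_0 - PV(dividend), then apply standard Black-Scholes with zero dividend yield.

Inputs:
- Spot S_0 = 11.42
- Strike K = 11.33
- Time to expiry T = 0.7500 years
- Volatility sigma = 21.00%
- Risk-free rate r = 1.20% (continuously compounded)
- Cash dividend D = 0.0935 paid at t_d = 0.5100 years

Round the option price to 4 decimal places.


Answer: Price = 0.7688

Derivation:
PV(D) = D * exp(-r * t_d) = 0.0935 * 0.99389869 = 0.09292953
S_0' = S_0 - PV(D) = 11.4200 - 0.09292953 = 11.32707047
d1 = (ln(S_0'/K) + (r + sigma^2/2)*T) / (sigma*sqrt(T)) = 0.13899792
d2 = d1 - sigma*sqrt(T) = -0.04286742
exp(-rT) = 0.99104038
N(-d1) = 0.44472590; N(-d2) = 0.51709639
P = K * exp(-rT) * N(-d2) - S_0' * N(-d1) = 11.3300 * 0.99104038 * 0.51709639 - 11.32707047 * 0.44472590 = 0.7688


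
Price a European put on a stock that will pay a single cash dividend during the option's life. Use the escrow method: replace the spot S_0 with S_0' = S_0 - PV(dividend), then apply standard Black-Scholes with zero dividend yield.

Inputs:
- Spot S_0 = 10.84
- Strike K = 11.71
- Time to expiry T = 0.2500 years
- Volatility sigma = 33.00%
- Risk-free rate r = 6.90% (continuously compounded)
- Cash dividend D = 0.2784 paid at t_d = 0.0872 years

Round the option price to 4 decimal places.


Answer: Price = 1.2946

Derivation:
PV(D) = D * exp(-r * t_d) = 0.2784 * 0.99400126 = 0.27672995
S_0' = S_0 - PV(D) = 10.8400 - 0.27672995 = 10.56327005
d1 = (ln(S_0'/K) + (r + sigma^2/2)*T) / (sigma*sqrt(T)) = -0.43756233
d2 = d1 - sigma*sqrt(T) = -0.60256233
exp(-rT) = 0.98289793
N(-d1) = 0.66914821; N(-d2) = 0.72660006
P = K * exp(-rT) * N(-d2) - S_0' * N(-d1) = 11.7100 * 0.98289793 * 0.72660006 - 10.56327005 * 0.66914821 = 1.2946


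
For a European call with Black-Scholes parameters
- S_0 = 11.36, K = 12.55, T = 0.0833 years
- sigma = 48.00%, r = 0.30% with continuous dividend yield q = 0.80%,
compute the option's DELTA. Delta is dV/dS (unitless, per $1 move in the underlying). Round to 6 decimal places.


Answer: Delta = 0.256757

Derivation:
d1 = -0.6528437693; d2 = -0.7913801184
phi(d1) = 0.3223746093; exp(-qT) = 0.9993338220; exp(-rT) = 0.9997501312
N(d1) = 0.2569285015
Delta = exp(-qT) * N(d1) = 0.9993338220 * 0.2569285015 = 0.256757


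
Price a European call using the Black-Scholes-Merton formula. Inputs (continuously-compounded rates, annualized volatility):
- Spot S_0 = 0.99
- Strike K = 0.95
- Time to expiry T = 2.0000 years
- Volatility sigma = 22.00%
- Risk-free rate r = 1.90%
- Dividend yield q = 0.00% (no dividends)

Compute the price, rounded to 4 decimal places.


Answer: Price = 0.1592

Derivation:
d1 = (ln(S/K) + (r - q + 0.5*sigma^2) * T) / (sigma * sqrt(T)) = 0.41026001
d2 = d1 - sigma * sqrt(T) = 0.09913302
exp(-rT) = 0.96271294; exp(-qT) = 1.00000000
C = S_0 * exp(-qT) * N(d1) - K * exp(-rT) * N(d2)
N(d1) = 0.65919239; N(d2) = 0.53948367
C = 0.9900 * 1.00000000 * 0.65919239 - 0.9500 * 0.96271294 * 0.53948367 = 0.1592


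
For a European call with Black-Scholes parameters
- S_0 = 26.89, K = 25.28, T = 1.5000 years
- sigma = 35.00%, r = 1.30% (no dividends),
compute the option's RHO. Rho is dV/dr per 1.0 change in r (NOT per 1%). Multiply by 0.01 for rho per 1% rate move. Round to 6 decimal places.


d1 = 0.4038529751; d2 = -0.0248077299
phi(d1) = 0.3677002738; exp(-qT) = 1.0000000000; exp(-rT) = 0.9806888952
N(d2) = 0.4901041627
Rho = K*T*exp(-rT)*N(d2) = 25.2800 * 1.5000 * 0.9806888952 * 0.4901041627 = 18.225858

Answer: Rho = 18.225858


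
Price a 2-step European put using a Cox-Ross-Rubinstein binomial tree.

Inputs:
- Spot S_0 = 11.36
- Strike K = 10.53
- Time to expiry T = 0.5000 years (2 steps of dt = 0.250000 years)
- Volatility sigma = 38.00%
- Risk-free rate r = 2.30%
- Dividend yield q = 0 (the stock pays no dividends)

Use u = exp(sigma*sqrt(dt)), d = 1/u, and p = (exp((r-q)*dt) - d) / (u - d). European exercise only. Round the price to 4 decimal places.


Answer: Price = V(0,0) = 0.7734

Derivation:
dt = T/N = 0.250000
u = exp(sigma*sqrt(dt)) = 1.209250; d = 1/u = 0.826959
p = (exp((r-q)*dt) - d) / (u - d) = 0.467727
Discount per step: exp(-r*dt) = 0.994266
Stock lattice S(k, i) with i counting down-moves:
  k=0: S(0,0) = 11.3600
  k=1: S(1,0) = 13.7371; S(1,1) = 9.3943
  k=2: S(2,0) = 16.6116; S(2,1) = 11.3600; S(2,2) = 7.7687
Terminal payoffs V(N, i) = max(K - S_T, 0):
  V(2,0) = 0.000000; V(2,1) = 0.000000; V(2,2) = 2.761334
Backward induction: V(k, i) = exp(-r*dt) * [p * V(k+1, i) + (1-p) * V(k+1, i+1)].
  V(1,0) = exp(-r*dt) * [p*0.000000 + (1-p)*0.000000] = 0.000000
  V(1,1) = exp(-r*dt) * [p*0.000000 + (1-p)*2.761334] = 1.461358
  V(0,0) = exp(-r*dt) * [p*0.000000 + (1-p)*1.461358] = 0.773382


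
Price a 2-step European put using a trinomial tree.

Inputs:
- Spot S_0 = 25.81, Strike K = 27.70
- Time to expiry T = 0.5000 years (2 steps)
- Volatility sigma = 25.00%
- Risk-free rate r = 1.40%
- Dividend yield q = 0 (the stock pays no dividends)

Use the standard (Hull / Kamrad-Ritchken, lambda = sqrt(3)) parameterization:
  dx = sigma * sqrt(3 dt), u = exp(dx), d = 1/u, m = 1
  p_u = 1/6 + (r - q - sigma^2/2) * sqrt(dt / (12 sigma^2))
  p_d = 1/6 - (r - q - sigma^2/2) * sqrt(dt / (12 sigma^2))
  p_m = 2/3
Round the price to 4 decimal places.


dt = T/N = 0.250000; dx = sigma*sqrt(3*dt) = 0.216506
u = exp(dx) = 1.241731; d = 1/u = 0.805327
p_u = 0.156707, p_m = 0.666667, p_d = 0.176626
Discount per step: exp(-r*dt) = 0.996506
Stock lattice S(k, j) with j the centered position index:
  k=0: S(0,+0) = 25.8100
  k=1: S(1,-1) = 20.7855; S(1,+0) = 25.8100; S(1,+1) = 32.0491
  k=2: S(2,-2) = 16.7391; S(2,-1) = 20.7855; S(2,+0) = 25.8100; S(2,+1) = 32.0491; S(2,+2) = 39.7963
Terminal payoffs V(N, j) = max(K - S_T, 0):
  V(2,-2) = 10.960866; V(2,-1) = 6.914499; V(2,+0) = 1.890000; V(2,+1) = 0.000000; V(2,+2) = 0.000000
Backward induction: V(k, j) = exp(-r*dt) * [p_u * V(k+1, j+1) + p_m * V(k+1, j) + p_d * V(k+1, j-1)]
  V(1,-1) = exp(-r*dt) * [p_u*1.890000 + p_m*6.914499 + p_d*10.960866] = 6.817912
  V(1,+0) = exp(-r*dt) * [p_u*0.000000 + p_m*1.890000 + p_d*6.914499] = 2.472611
  V(1,+1) = exp(-r*dt) * [p_u*0.000000 + p_m*0.000000 + p_d*1.890000] = 0.332657
  V(0,+0) = exp(-r*dt) * [p_u*0.332657 + p_m*2.472611 + p_d*6.817912] = 2.894608

Answer: Price = V(0,0) = 2.8946


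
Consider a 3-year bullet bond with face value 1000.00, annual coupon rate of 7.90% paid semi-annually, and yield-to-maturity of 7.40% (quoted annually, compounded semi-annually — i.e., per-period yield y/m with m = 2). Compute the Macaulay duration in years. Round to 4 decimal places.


Coupon per period c = face * coupon_rate / m = 39.500000
Periods per year m = 2; per-period yield y/m = 0.037000
Number of cashflows N = 6
Cashflows (t years, CF_t, discount factor 1/(1+y/m)^(m*t), PV):
  t = 0.5000: CF_t = 39.500000, DF = 0.964320, PV = 38.090646
  t = 1.0000: CF_t = 39.500000, DF = 0.929913, PV = 36.731578
  t = 1.5000: CF_t = 39.500000, DF = 0.896734, PV = 35.421001
  t = 2.0000: CF_t = 39.500000, DF = 0.864739, PV = 34.157185
  t = 2.5000: CF_t = 39.500000, DF = 0.833885, PV = 32.938462
  t = 3.0000: CF_t = 1039.500000, DF = 0.804132, PV = 835.895439
Price P = sum_t PV_t = 1013.234310
Macaulay numerator sum_t t * PV_t:
  t * PV_t at t = 0.5000: 19.045323
  t * PV_t at t = 1.0000: 36.731578
  t * PV_t at t = 1.5000: 53.131501
  t * PV_t at t = 2.0000: 68.314370
  t * PV_t at t = 2.5000: 82.346154
  t * PV_t at t = 3.0000: 2507.686316
Macaulay duration D = (sum_t t * PV_t) / P = 2767.255242 / 1013.234310 = 2.731111

Answer: Macaulay duration = 2.7311 years
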